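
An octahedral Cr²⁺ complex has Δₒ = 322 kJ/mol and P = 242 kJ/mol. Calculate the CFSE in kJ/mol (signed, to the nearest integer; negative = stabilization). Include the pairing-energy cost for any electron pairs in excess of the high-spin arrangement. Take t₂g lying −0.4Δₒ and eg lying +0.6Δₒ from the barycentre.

Group 6 minus oxidation state +2 gives a d⁴ configuration for Cr²⁺.
Since Δₒ = 322 kJ/mol > P = 242 kJ/mol, the complex adopts the low-spin configuration.
That gives t₂g⁴ eg⁰.
Orbital CFSE = -1.6Δₒ = -1.6 × 322 = -515 kJ/mol.
Excess pairs vs high-spin: 1 − 0 = 1; pairing cost = +242 kJ/mol.
Net CFSE = -515 + 242 = -273 kJ/mol.

-273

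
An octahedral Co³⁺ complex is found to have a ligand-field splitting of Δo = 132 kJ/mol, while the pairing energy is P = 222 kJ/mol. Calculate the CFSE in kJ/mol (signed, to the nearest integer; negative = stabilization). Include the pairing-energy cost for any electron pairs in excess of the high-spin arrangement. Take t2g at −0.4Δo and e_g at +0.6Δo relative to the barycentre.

Co is in group 9, so Co³⁺ is d⁶ (9 − 3 = 6).
With Δo < P the complex is high-spin.
That gives t2g^4 e_g^2.
Orbital CFSE = -0.4Δo = -0.4 × 132 = -53 kJ/mol.
High-spin has no excess pairs, so no pairing correction applies.

-53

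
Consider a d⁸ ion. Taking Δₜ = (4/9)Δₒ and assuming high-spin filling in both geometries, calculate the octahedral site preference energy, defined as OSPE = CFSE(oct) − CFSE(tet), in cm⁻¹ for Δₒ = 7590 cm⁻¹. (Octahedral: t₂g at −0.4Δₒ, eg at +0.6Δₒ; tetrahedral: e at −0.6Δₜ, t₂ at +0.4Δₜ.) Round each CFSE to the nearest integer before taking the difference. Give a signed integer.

Octahedral high-spin t₂g⁶ eg²: CFSE = -1.2 × 7590 = -9108 cm⁻¹.
In a tetrahedral site the filling is e⁴ t₂⁴: CFSE(tet) = -0.8Δₜ = -0.8 × (4/9)(7590) = -2699 cm⁻¹.
OSPE = CFSE(oct) − CFSE(tet) = -9108 − (-2699) = -6409 cm⁻¹.

-6409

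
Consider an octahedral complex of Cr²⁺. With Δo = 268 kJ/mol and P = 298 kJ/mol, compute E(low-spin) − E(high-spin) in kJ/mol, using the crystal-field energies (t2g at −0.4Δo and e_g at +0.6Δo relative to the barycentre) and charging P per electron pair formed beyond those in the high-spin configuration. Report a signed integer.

Cr is in group 6, so Cr²⁺ is d⁴ (6 − 2 = 4).
In the high-spin limit (t2g^3 e_g^1) the orbital term is -0.6Δo = -161 kJ/mol, with no excess pairing.
Low-spin t2g^4 e_g^0 gives -1.6Δo = -429 kJ/mol, but forming 1 extra pair costs 1P = 298 kJ/mol, so E(LS) = -429 + 298 = -131 kJ/mol.
E(LS) − E(HS) = -131 − (-161) = 30 kJ/mol.

30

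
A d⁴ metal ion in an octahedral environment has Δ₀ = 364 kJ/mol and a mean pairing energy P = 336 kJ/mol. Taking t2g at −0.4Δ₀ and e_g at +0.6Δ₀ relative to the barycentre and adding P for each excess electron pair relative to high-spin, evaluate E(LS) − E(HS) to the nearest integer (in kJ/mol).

In the high-spin limit (t2g^3 e_g^1) the orbital term is -0.6Δ₀ = -218 kJ/mol, with no excess pairing.
For low-spin the configuration is t2g^4 e_g^0: orbital energy -1.6 × 364 = -582 kJ/mol, and 1 additional pair relative to high-spin adds 336 kJ/mol, giving -246 kJ/mol.
E(LS) − E(HS) = -246 − (-218) = -28 kJ/mol.

-28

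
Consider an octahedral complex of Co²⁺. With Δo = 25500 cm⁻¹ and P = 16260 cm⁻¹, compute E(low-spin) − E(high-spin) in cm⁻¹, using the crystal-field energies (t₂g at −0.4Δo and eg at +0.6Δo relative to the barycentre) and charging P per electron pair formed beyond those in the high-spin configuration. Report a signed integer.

-9240

Group 9 minus oxidation state +2 gives a d⁷ configuration for Co²⁺.
In the high-spin limit (t₂g⁵ eg²) the orbital term is -0.8Δo = -20400 cm⁻¹, with no excess pairing.
Low-spin t₂g⁶ eg¹ gives -1.8Δo = -45900 cm⁻¹, but forming 1 extra pair costs 1P = 16260 cm⁻¹, so E(LS) = -45900 + 16260 = -29640 cm⁻¹.
The difference is -29640 − (-20400) = -9240 cm⁻¹, so low-spin lies lower.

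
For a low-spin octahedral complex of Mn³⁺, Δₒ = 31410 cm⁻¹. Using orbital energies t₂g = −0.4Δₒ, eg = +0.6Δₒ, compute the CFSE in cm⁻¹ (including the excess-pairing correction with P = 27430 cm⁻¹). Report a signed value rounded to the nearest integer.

Mn sits in group 7; removing 3 electrons leaves Mn³⁺ with 7 − 3 = 4 d electrons.
Configuration: t₂g⁴ eg⁰.
Orbital CFSE = 4(-0.4) + 0(0.6) = -1.6Δₒ = -1.6 × 31410 = -50256 cm⁻¹.
Relative to high-spin t₂g³ eg¹ (0 paired), the low-spin configuration has 1 additional pair, contributing +1 × 27430 = +27430 cm⁻¹.
Overall CFSE = -50256 + 27430 = -22826 cm⁻¹.

-22826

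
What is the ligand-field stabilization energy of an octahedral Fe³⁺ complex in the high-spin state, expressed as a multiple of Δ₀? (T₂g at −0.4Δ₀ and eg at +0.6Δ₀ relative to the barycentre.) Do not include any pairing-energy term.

0.0 Δ₀

Fe is in group 8, so Fe³⁺ is d⁵ (8 − 3 = 5).
Configuration: t₂g³ eg².
CFSE = 3(-0.4Δ₀) + 2(0.6Δ₀) = -1.2Δ₀ + 1.2Δ₀ = 0.0Δ₀.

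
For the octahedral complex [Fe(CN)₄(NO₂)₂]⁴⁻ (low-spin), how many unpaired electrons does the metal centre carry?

0

Ligand charges: 4×(-1) from CN⁻ and 2×(-1) from NO₂⁻ sum to -6; with overall charge -4, Fe is +2.
Fe²⁺: group 8, so d-count = 8 − 2 = 6.
Configuration: t2g^6 e_g^0, giving 0 unpaired electrons.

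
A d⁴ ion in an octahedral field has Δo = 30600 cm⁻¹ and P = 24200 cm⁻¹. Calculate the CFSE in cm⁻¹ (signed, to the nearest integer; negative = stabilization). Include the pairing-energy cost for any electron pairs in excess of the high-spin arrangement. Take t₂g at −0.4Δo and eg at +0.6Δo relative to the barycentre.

-24760

Since Δo = 30600 cm⁻¹ > P = 24200 cm⁻¹, the complex adopts the low-spin configuration.
Configuration: t₂g⁴ eg⁰.
Orbital CFSE = -1.6Δo = -1.6 × 30600 = -48960 cm⁻¹.
Excess pairs vs high-spin: 1 − 0 = 1; pairing cost = +24200 cm⁻¹.
Net CFSE = -48960 + 24200 = -24760 cm⁻¹.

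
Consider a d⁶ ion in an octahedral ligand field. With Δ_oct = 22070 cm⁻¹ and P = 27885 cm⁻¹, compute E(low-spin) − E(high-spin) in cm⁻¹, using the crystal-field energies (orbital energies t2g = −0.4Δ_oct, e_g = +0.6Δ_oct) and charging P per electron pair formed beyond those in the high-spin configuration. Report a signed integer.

In the high-spin limit (t2g^4 e_g^2) the orbital term is -0.4Δ_oct = -8828 cm⁻¹, with no excess pairing.
Low-spin t2g^6 e_g^0 gives -2.4Δ_oct = -52968 cm⁻¹, but forming 2 extra pairs costs 2P = 55770 cm⁻¹, so E(LS) = -52968 + 55770 = 2802 cm⁻¹.
The difference is 2802 − (-8828) = 11630 cm⁻¹, so high-spin lies lower.

11630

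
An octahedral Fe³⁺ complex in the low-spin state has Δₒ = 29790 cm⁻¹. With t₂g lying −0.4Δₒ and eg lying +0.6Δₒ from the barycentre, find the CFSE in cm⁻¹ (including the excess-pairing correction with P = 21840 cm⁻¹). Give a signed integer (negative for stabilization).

Fe is in group 8, so Fe³⁺ is d⁵ (8 − 3 = 5).
Configuration: t₂g⁵ eg⁰.
The orbital stabilization is -2.0Δₒ = -2.0 × 29790 = -59580 cm⁻¹.
Pairing penalty: 2 pairs vs 0 in the high-spin reference → 2 extra × P = 43680 cm⁻¹.
Combining: -59580 + 43680 = -15900 cm⁻¹.

-15900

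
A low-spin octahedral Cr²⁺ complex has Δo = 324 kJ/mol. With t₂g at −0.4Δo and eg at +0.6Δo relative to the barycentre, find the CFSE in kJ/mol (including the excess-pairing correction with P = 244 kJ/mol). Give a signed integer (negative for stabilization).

-274

Group 6 minus oxidation state +2 gives a d⁴ configuration for Cr²⁺.
Electron filling gives t₂g⁴ eg⁰.
The orbital stabilization is -1.6Δo = -1.6 × 324 = -518 kJ/mol.
Pairing penalty: 1 pair vs 0 in the high-spin reference → 1 extra × P = 244 kJ/mol.
Combining: -518 + 244 = -274 kJ/mol.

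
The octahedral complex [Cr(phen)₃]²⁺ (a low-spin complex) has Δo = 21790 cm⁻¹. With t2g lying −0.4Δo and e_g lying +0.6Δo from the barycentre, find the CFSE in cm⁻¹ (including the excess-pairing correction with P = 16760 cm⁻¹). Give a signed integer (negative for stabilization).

-18104

phen is neutral, so the +2 overall charge sits on Cr: oxidation state +2.
Cr sits in group 6; removing 2 electrons leaves Cr²⁺ with 6 − 2 = 4 d electrons.
Configuration: t2g^4 e_g^0.
The orbital stabilization is -1.6Δo = -1.6 × 21790 = -34864 cm⁻¹.
Relative to high-spin t2g^3 e_g^1 (0 paired), the low-spin configuration has 1 additional pair, contributing +1 × 16760 = +16760 cm⁻¹.
Overall CFSE = -34864 + 16760 = -18104 cm⁻¹.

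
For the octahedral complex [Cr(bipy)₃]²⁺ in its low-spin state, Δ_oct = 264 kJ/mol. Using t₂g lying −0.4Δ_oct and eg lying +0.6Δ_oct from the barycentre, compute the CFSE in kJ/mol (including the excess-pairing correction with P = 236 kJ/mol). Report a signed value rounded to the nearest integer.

-186

bipy is neutral, so the +2 overall charge sits on Cr: oxidation state +2.
Cr²⁺: group 6, so d-count = 6 − 2 = 4.
Configuration: t₂g⁴ eg⁰.
Orbital CFSE = 4(-0.4) + 0(0.6) = -1.6Δ_oct = -1.6 × 264 = -422 kJ/mol.
Pairing penalty: 1 pair vs 0 in the high-spin reference → 1 extra × P = 236 kJ/mol.
Combining: -422 + 236 = -186 kJ/mol.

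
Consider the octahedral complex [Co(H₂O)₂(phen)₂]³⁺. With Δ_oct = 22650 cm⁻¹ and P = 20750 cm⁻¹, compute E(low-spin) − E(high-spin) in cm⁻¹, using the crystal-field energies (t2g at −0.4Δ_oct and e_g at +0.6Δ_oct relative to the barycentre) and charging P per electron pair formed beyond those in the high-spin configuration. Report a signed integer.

Ligand charges: 2×(+0) from H₂O and 2×(+0) from phen sum to +0; with overall charge +3, Co is +3.
Co is in group 9, so Co³⁺ is d⁶ (9 − 3 = 6).
High-spin: t2g^4 e_g^2, CFSE = -0.4Δ_oct = -9060 cm⁻¹.
Low-spin t2g^6 e_g^0 gives -2.4Δ_oct = -54360 cm⁻¹, but forming 2 extra pairs costs 2P = 41500 cm⁻¹, so E(LS) = -54360 + 41500 = -12860 cm⁻¹.
Thus E(LS) − E(HS) = -3800 cm⁻¹.

-3800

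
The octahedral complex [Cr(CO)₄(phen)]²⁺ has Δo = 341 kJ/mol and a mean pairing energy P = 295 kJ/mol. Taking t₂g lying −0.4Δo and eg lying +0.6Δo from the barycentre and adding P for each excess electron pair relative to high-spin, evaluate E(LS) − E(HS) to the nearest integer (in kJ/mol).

-46

Ligand charges: 4×(+0) from CO and 1×(+0) from phen sum to +0; with overall charge +2, Cr is +2.
Cr sits in group 6; removing 2 electrons leaves Cr²⁺ with 6 − 2 = 4 d electrons.
High-spin: t₂g³ eg¹, CFSE = -0.6Δo = -205 kJ/mol.
For low-spin the configuration is t₂g⁴ eg⁰: orbital energy -1.6 × 341 = -546 kJ/mol, and 1 additional pair relative to high-spin adds 295 kJ/mol, giving -251 kJ/mol.
The difference is -251 − (-205) = -46 kJ/mol, so low-spin lies lower.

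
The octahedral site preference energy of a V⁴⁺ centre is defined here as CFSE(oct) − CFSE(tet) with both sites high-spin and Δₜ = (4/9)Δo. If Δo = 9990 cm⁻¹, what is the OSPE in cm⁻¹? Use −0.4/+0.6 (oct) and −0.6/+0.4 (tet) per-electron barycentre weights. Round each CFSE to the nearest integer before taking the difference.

-1332

V sits in group 5; removing 4 electrons leaves V⁴⁺ with 5 − 4 = 1 d electrons.
In an octahedral site d¹ (HS) is t₂g¹ eg⁰, giving CFSE(oct) = -0.4Δo = -3996 cm⁻¹.
Tetrahedral: e¹ t₂⁰, CFSE = 1(−0.6) + 0(+0.4) = -0.6Δₜ = -0.6 × (4/9) × 9990 = -2664 cm⁻¹.
Subtracting, OSPE = -3996 − (-2664) = -1332 cm⁻¹.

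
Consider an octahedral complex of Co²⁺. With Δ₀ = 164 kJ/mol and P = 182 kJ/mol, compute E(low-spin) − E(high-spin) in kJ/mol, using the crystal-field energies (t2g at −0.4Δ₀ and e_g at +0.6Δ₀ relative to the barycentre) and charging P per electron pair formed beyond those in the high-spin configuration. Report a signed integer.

18

Group 9 minus oxidation state +2 gives a d⁷ configuration for Co²⁺.
High-spin: t2g^5 e_g^2, CFSE = -0.8Δ₀ = -131 kJ/mol.
Low-spin t2g^6 e_g^1 gives -1.8Δ₀ = -295 kJ/mol, but forming 1 extra pair costs 1P = 182 kJ/mol, so E(LS) = -295 + 182 = -113 kJ/mol.
E(LS) − E(HS) = -113 − (-131) = 18 kJ/mol.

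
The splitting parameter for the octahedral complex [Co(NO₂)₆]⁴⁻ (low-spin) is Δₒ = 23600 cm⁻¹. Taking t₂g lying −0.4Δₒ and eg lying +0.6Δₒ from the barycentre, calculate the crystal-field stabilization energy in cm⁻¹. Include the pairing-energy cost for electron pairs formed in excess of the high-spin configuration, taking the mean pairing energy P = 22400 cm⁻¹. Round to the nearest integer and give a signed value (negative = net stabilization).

Each NO₂⁻ contributes -1; 6 × (-1) = -6. With overall charge -4, Co is in the +2 oxidation state.
Group 9 minus oxidation state +2 gives a d⁷ configuration for Co²⁺.
The d⁷ electrons fill as t₂g⁶ eg¹.
Orbital CFSE = 6(-0.4) + 1(0.6) = -1.8Δₒ = -1.8 × 23600 = -42480 cm⁻¹.
Pairing penalty: 3 pairs vs 2 in the high-spin reference → 1 extra × P = 22400 cm⁻¹.
Overall CFSE = -42480 + 22400 = -20080 cm⁻¹.

-20080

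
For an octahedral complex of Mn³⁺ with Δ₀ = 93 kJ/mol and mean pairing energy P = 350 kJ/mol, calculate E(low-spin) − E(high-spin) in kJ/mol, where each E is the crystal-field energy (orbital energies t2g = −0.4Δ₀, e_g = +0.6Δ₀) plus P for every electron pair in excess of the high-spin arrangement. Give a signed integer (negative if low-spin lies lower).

257

Group 7 minus oxidation state +3 gives a d⁴ configuration for Mn³⁺.
High-spin: t2g^3 e_g^1, CFSE = -0.6Δ₀ = -56 kJ/mol.
Low-spin t2g^4 e_g^0 gives -1.6Δ₀ = -149 kJ/mol, but forming 1 extra pair costs 1P = 350 kJ/mol, so E(LS) = -149 + 350 = 201 kJ/mol.
Thus E(LS) − E(HS) = 257 kJ/mol.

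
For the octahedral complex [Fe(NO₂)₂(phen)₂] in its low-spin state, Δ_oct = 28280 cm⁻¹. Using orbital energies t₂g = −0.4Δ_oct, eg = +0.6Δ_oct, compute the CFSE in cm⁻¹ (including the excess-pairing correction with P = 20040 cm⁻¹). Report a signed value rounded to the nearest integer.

Ligand charges: 2×(-1) from NO₂⁻ and 2×(+0) from phen sum to -2; with overall charge +0, Fe is +2.
Fe is in group 8, so Fe²⁺ is d⁶ (8 − 2 = 6).
Electron filling gives t₂g⁶ eg⁰.
Orbital CFSE = 6(-0.4) + 0(0.6) = -2.4Δ_oct = -2.4 × 28280 = -67872 cm⁻¹.
High-spin d⁶ would be t₂g⁴ eg² with 1 pair; low-spin has 3, so 2 excess pairs cost +2P = +40080 cm⁻¹.
Overall CFSE = -67872 + 40080 = -27792 cm⁻¹.

-27792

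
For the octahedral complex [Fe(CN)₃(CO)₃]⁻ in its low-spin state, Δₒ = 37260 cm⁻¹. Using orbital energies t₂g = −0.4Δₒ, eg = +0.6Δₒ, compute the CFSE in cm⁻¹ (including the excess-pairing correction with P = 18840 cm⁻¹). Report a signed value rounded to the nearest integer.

Ligand charges: 3×(-1) from CN⁻ and 3×(+0) from CO sum to -3; with overall charge -1, Fe is +2.
Fe is in group 8, so Fe²⁺ is d⁶ (8 − 2 = 6).
The d⁶ electrons fill as t₂g⁶ eg⁰.
Orbital CFSE = 6(-0.4) + 0(0.6) = -2.4Δₒ = -2.4 × 37260 = -89424 cm⁻¹.
High-spin d⁶ would be t₂g⁴ eg² with 1 pair; low-spin has 3, so 2 excess pairs cost +2P = +37680 cm⁻¹.
Net CFSE = -89424 + 37680 = -51744 cm⁻¹.

-51744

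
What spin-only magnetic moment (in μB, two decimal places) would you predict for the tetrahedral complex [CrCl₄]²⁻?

4.90 μB

Each Cl⁻ contributes -1; 4 × (-1) = -4. With overall charge -2, Cr is in the +2 oxidation state.
Group 6 minus oxidation state +2 gives a d⁴ configuration for Cr²⁺.
With tetrahedral geometry the complex is necessarily high-spin.
Configuration: e² t₂² → 4 unpaired electrons.
μ(spin-only) = √[4(4+2)] = √24 ≈ 4.90 μB.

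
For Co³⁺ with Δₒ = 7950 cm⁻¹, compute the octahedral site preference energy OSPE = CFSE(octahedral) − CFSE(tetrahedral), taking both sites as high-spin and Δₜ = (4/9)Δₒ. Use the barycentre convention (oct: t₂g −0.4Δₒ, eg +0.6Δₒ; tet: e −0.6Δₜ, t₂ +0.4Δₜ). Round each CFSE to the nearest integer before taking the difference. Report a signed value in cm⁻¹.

Co sits in group 9; removing 3 electrons leaves Co³⁺ with 9 − 3 = 6 d electrons.
Octahedral (high-spin): t₂g⁴ eg², CFSE = 4(−0.4) + 2(+0.6) = -0.4Δₒ = -0.4 × 7950 = -3180 cm⁻¹.
Tetrahedral e³ t₂³ gives -0.6Δₜ = -0.6 × (4/9) × 7950 = -2120 cm⁻¹.
OSPE = -3180 − (-2120) = -1060 cm⁻¹.

-1060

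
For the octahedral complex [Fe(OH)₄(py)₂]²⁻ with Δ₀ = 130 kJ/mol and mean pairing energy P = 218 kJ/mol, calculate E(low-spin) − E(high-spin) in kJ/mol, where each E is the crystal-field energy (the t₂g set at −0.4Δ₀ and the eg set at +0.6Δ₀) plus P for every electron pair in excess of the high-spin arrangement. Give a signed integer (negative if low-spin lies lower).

Ligand charges: 4×(-1) from OH⁻ and 2×(+0) from py sum to -4; with overall charge -2, Fe is +2.
Fe sits in group 8; removing 2 electrons leaves Fe²⁺ with 8 − 2 = 6 d electrons.
High-spin: t₂g⁴ eg², CFSE = -0.4Δ₀ = -52 kJ/mol.
Low-spin: t₂g⁶ eg⁰, orbital CFSE = -2.4Δ₀ = -312 kJ/mol; plus 2 excess pairs × P = +436 kJ/mol; total 124 kJ/mol.
E(LS) − E(HS) = 124 − (-52) = 176 kJ/mol.

176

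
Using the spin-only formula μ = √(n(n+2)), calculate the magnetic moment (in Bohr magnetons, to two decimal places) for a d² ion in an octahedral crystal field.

2.83 Bohr magnetons

Configuration: t₂g² eg⁰ → 2 unpaired electrons.
μ(spin-only) = √[2(2+2)] = √8 ≈ 2.83 Bohr magnetons.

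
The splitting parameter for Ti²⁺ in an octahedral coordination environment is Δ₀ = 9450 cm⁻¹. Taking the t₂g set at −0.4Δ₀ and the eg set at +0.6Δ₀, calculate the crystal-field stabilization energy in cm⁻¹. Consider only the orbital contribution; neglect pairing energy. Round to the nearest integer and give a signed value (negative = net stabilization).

Ti is in group 4, so Ti²⁺ is d² (4 − 2 = 2).
The d² electrons fill as t₂g² eg⁰.
CFSE(orbital) = 2×(-0.4Δ₀) + 0×(0.6Δ₀) = -0.8Δ₀; with Δ₀ = 9450 cm⁻¹ that is -7560 cm⁻¹.

-7560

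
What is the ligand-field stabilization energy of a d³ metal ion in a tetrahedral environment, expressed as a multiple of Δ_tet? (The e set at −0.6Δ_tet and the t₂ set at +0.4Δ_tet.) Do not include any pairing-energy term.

-0.8 Δ_tet

Tetrahedral fields are weak (Δₜ ≈ 4/9 Δₒ), so electrons fill high-spin.
Configuration: e² t₂¹.
CFSE = 2(-0.6Δ_tet) + 1(0.4Δ_tet) = -1.2Δ_tet + 0.4Δ_tet = -0.8Δ_tet.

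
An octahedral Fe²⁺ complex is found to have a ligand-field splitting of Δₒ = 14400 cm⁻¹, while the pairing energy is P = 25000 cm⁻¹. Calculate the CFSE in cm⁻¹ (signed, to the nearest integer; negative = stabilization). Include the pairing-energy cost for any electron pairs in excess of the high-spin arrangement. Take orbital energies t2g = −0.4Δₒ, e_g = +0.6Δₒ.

-5760

Fe²⁺: group 8, so d-count = 8 − 2 = 6.
Since Δₒ = 14400 cm⁻¹ < P = 25000 cm⁻¹, the complex adopts the high-spin configuration.
Filling d⁶ accordingly: t2g^4 e_g^2.
Orbital CFSE = -0.4Δₒ = -0.4 × 14400 = -5760 cm⁻¹.
High-spin has no excess pairs, so no pairing correction applies.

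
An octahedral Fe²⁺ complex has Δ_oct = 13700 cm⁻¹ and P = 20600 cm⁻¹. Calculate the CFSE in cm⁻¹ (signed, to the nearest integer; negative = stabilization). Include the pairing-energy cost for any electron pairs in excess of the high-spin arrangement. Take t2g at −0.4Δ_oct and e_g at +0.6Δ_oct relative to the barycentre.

-5480

Fe sits in group 8; removing 2 electrons leaves Fe²⁺ with 8 − 2 = 6 d electrons.
With Δ_oct < P the complex is high-spin.
That gives t2g^4 e_g^2.
Orbital CFSE = -0.4Δ_oct = -0.4 × 13700 = -5480 cm⁻¹.
High-spin has no excess pairs, so no pairing correction applies.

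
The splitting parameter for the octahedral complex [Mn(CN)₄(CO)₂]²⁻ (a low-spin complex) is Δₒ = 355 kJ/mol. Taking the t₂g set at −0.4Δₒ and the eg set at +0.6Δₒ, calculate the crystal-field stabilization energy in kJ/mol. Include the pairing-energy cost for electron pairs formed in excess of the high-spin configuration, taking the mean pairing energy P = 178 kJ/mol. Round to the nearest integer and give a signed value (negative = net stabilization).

Ligand charges: 4×(-1) from CN⁻ and 2×(+0) from CO sum to -4; with overall charge -2, Mn is +2.
Mn sits in group 7; removing 2 electrons leaves Mn²⁺ with 7 − 2 = 5 d electrons.
Electron filling gives t₂g⁵ eg⁰.
CFSE(orbital) = 5×(-0.4Δₒ) + 0×(0.6Δₒ) = -2.0Δₒ; with Δₒ = 355 kJ/mol that is -710 kJ/mol.
High-spin d⁵ would be t₂g³ eg² with 0 pairs; low-spin has 2, so 2 excess pairs cost +2P = +356 kJ/mol.
Combining: -710 + 356 = -354 kJ/mol.

-354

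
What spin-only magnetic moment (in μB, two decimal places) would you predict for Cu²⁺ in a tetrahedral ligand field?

Group 11 minus oxidation state +2 gives a d⁹ configuration for Cu²⁺.
With tetrahedral geometry the complex is necessarily high-spin.
Configuration: e⁴ t₂⁵ → 1 unpaired electron.
μ(spin-only) = √[1(1+2)] = √3 ≈ 1.73 μB.

1.73 μB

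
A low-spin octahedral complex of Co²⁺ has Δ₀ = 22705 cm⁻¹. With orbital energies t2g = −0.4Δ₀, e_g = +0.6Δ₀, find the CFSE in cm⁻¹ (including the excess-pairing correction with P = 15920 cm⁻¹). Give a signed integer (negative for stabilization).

Co²⁺: group 9, so d-count = 9 − 2 = 7.
Configuration: t2g^6 e_g^1.
The orbital stabilization is -1.8Δ₀ = -1.8 × 22705 = -40869 cm⁻¹.
Relative to high-spin t2g^5 e_g^2 (2 paired), the low-spin configuration has 1 additional pair, contributing +1 × 15920 = +15920 cm⁻¹.
Overall CFSE = -40869 + 15920 = -24949 cm⁻¹.

-24949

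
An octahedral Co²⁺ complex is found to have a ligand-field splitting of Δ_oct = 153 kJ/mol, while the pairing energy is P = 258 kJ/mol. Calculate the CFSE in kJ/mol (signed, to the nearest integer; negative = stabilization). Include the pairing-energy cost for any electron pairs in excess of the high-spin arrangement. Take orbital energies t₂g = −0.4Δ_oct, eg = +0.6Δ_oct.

Co²⁺: group 9, so d-count = 9 − 2 = 7.
Δ_oct < P, so pairing is avoided: the ground state is high-spin.
That gives t₂g⁵ eg².
Orbital CFSE = -0.8Δ_oct = -0.8 × 153 = -122 kJ/mol.
High-spin has no excess pairs, so no pairing correction applies.

-122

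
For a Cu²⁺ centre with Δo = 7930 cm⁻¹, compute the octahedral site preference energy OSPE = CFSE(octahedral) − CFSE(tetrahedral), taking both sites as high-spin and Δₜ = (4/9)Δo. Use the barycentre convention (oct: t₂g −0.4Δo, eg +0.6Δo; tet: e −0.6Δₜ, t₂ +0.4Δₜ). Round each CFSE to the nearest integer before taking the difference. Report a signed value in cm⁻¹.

Cu is in group 11, so Cu²⁺ is d⁹ (11 − 2 = 9).
In an octahedral site d⁹ (HS) is t₂g⁶ eg³, giving CFSE(oct) = -0.6Δo = -4758 cm⁻¹.
In a tetrahedral site the filling is e⁴ t₂⁵: CFSE(tet) = -0.4Δₜ = -0.4 × (4/9)(7930) = -1410 cm⁻¹.
OSPE = CFSE(oct) − CFSE(tet) = -4758 − (-1410) = -3348 cm⁻¹.

-3348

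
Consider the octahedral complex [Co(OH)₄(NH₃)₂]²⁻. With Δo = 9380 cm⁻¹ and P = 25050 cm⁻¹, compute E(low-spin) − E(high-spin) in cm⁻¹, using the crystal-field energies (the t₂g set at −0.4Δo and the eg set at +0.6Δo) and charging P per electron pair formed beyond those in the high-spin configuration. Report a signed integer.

15670

Ligand charges: 4×(-1) from OH⁻ and 2×(+0) from NH₃ sum to -4; with overall charge -2, Co is +2.
Co sits in group 9; removing 2 electrons leaves Co²⁺ with 9 − 2 = 7 d electrons.
High-spin: t₂g⁵ eg², CFSE = -0.8Δo = -7504 cm⁻¹.
For low-spin the configuration is t₂g⁶ eg¹: orbital energy -1.8 × 9380 = -16884 cm⁻¹, and 1 additional pair relative to high-spin adds 25050 cm⁻¹, giving 8166 cm⁻¹.
The difference is 8166 − (-7504) = 15670 cm⁻¹, so high-spin lies lower.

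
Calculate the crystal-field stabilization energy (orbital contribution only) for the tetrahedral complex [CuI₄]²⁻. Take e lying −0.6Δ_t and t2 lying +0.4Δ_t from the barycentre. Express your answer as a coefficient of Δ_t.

-0.4 Δ_t

Each I⁻ contributes -1; 4 × (-1) = -4. With overall charge -2, Cu is in the +2 oxidation state.
Cu is in group 11, so Cu²⁺ is d⁹ (11 − 2 = 9).
With tetrahedral geometry the complex is necessarily high-spin.
Configuration: e^4 t2^5.
CFSE = 4(-0.6Δ_t) + 5(0.4Δ_t) = -2.4Δ_t + 2.0Δ_t = -0.4Δ_t.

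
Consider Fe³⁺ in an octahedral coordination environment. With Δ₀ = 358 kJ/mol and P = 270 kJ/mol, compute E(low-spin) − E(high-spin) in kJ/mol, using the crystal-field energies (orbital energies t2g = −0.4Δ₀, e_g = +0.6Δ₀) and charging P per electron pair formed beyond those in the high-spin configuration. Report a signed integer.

-176

Fe³⁺: group 8, so d-count = 8 − 3 = 5.
High-spin d⁵ fills as t2g^3 e_g^2 with CFSE 3(−0.4) + 2(+0.6) = 0.0Δ₀ = 0 kJ/mol.
Low-spin: t2g^5 e_g^0, orbital CFSE = -2.0Δ₀ = -716 kJ/mol; plus 2 excess pairs × P = +540 kJ/mol; total -176 kJ/mol.
The difference is -176 − (0) = -176 kJ/mol, so low-spin lies lower.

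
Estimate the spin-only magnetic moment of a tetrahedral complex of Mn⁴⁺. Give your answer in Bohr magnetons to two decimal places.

Mn⁴⁺: group 7, so d-count = 7 − 4 = 3.
With tetrahedral geometry the complex is necessarily high-spin.
Configuration: e² t₂¹ → 3 unpaired electrons.
μ(spin-only) = √[3(3+2)] = √15 ≈ 3.87 Bohr magnetons.

3.87 Bohr magnetons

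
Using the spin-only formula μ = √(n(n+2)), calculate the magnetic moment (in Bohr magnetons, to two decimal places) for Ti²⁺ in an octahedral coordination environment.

2.83 Bohr magnetons

Ti is in group 4, so Ti²⁺ is d² (4 − 2 = 2).
Configuration: t2g^2 e_g^0 → 2 unpaired electrons.
μ(spin-only) = √[2(2+2)] = √8 ≈ 2.83 Bohr magnetons.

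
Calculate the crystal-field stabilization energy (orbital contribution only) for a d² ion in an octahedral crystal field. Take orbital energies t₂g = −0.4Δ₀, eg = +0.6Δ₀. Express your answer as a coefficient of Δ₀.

For octahedral d² the high- and low-spin configurations coincide.
Configuration: t₂g² eg⁰.
CFSE = 2(-0.4Δ₀) + 0(0.6Δ₀) = -0.8Δ₀ + 0.0Δ₀ = -0.8Δ₀.

-0.8 Δ₀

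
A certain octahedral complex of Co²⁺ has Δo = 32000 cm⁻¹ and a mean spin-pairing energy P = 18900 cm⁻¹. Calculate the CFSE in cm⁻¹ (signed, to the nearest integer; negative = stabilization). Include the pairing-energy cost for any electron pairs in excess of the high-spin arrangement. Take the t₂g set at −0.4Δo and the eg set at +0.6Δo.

-38700

Co sits in group 9; removing 2 electrons leaves Co²⁺ with 9 − 2 = 7 d electrons.
Since Δo = 32000 cm⁻¹ > P = 18900 cm⁻¹, the complex adopts the low-spin configuration.
That gives t₂g⁶ eg¹.
Orbital CFSE = -1.8Δo = -1.8 × 32000 = -57600 cm⁻¹.
Excess pairs vs high-spin: 3 − 2 = 1; pairing cost = +18900 cm⁻¹.
Net CFSE = -57600 + 18900 = -38700 cm⁻¹.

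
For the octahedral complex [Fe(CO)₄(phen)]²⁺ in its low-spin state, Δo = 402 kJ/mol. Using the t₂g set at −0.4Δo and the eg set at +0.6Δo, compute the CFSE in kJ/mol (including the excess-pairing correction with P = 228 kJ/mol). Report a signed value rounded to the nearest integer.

Ligand charges: 4×(+0) from CO and 1×(+0) from phen sum to +0; with overall charge +2, Fe is +2.
Fe is in group 8, so Fe²⁺ is d⁶ (8 − 2 = 6).
Configuration: t₂g⁶ eg⁰.
CFSE(orbital) = 6×(-0.4Δo) + 0×(0.6Δo) = -2.4Δo; with Δo = 402 kJ/mol that is -965 kJ/mol.
Relative to high-spin t₂g⁴ eg² (1 paired), the low-spin configuration has 2 additional pairs, contributing +2 × 228 = +456 kJ/mol.
Combining: -965 + 456 = -509 kJ/mol.

-509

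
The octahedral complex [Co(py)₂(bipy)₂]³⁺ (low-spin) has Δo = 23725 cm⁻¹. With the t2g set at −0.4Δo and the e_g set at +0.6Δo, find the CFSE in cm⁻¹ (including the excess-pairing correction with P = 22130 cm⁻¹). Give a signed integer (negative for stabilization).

-12680

Ligand charges: 2×(+0) from py and 2×(+0) from bipy sum to +0; with overall charge +3, Co is +3.
Co sits in group 9; removing 3 electrons leaves Co³⁺ with 9 − 3 = 6 d electrons.
The d⁶ electrons fill as t2g^6 e_g^0.
The orbital stabilization is -2.4Δo = -2.4 × 23725 = -56940 cm⁻¹.
Pairing penalty: 3 pairs vs 1 in the high-spin reference → 2 extra × P = 44260 cm⁻¹.
Combining: -56940 + 44260 = -12680 cm⁻¹.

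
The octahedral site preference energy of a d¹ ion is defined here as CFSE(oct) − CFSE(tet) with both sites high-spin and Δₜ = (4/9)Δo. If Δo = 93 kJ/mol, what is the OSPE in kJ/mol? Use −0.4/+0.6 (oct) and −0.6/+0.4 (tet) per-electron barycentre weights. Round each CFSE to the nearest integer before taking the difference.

Octahedral (high-spin): t₂g¹ eg⁰, CFSE = 1(−0.4) + 0(+0.6) = -0.4Δo = -0.4 × 93 = -37 kJ/mol.
Tetrahedral: e¹ t₂⁰, CFSE = 1(−0.6) + 0(+0.4) = -0.6Δₜ = -0.6 × (4/9) × 93 = -25 kJ/mol.
Subtracting, OSPE = -37 − (-25) = -12 kJ/mol.

-12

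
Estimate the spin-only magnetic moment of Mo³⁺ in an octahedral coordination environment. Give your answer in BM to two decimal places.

3.87 BM

Mo is in group 6, so Mo³⁺ is d³ (6 − 3 = 3).
Configuration: t₂g³ eg⁰ → 3 unpaired electrons.
μ(spin-only) = √[3(3+2)] = √15 ≈ 3.87 BM.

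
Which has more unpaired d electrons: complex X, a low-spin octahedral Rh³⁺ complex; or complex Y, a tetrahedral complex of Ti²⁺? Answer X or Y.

Y

X: Rh sits in group 9; removing 3 electrons leaves Rh³⁺ with 9 − 3 = 6 d electrons; t2g^6 e_g^0 → 0 unpaired.
Y: Ti is in group 4, so Ti²⁺ is d² (4 − 2 = 2); Tetrahedral fields are weak (Δₜ ≈ 4/9 Δₒ), so electrons fill high-spin; e^2 t2^0 → 2 unpaired.
So Y has more unpaired electrons.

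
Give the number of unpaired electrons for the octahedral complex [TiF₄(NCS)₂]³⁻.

Ligand charges: 4×(-1) from F⁻ and 2×(-1) from NCS⁻ sum to -6; with overall charge -3, Ti is +3.
Ti is in group 4, so Ti³⁺ is d¹ (4 − 3 = 1).
Configuration: t₂g¹ eg⁰, giving 1 unpaired electron.

1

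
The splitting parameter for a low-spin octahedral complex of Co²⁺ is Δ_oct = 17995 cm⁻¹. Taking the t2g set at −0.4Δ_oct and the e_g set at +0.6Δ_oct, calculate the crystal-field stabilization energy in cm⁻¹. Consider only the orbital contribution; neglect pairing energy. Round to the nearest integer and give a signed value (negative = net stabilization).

-32391

Co sits in group 9; removing 2 electrons leaves Co²⁺ with 9 − 2 = 7 d electrons.
Configuration: t2g^6 e_g^1.
Orbital CFSE = 6(-0.4) + 1(0.6) = -1.8Δ_oct = -1.8 × 17995 = -32391 cm⁻¹.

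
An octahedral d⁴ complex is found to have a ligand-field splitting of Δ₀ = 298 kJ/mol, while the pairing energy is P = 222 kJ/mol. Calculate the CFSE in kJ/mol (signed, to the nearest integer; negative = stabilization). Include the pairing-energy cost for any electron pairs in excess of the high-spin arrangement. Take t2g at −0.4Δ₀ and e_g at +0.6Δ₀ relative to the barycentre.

Here Δ₀ > P (298 > 222), so the low-spin state is favoured.
Configuration: t2g^4 e_g^0.
Orbital CFSE = -1.6Δ₀ = -1.6 × 298 = -477 kJ/mol.
Excess pairs vs high-spin: 1 − 0 = 1; pairing cost = +222 kJ/mol.
Net CFSE = -477 + 222 = -255 kJ/mol.

-255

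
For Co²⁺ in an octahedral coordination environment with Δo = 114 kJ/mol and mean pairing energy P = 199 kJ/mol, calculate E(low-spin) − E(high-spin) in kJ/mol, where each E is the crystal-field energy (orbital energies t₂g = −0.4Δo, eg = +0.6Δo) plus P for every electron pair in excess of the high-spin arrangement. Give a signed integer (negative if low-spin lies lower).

Co is in group 9, so Co²⁺ is d⁷ (9 − 2 = 7).
In the high-spin limit (t₂g⁵ eg²) the orbital term is -0.8Δo = -91 kJ/mol, with no excess pairing.
Low-spin t₂g⁶ eg¹ gives -1.8Δo = -205 kJ/mol, but forming 1 extra pair costs 1P = 199 kJ/mol, so E(LS) = -205 + 199 = -6 kJ/mol.
Thus E(LS) − E(HS) = 85 kJ/mol.

85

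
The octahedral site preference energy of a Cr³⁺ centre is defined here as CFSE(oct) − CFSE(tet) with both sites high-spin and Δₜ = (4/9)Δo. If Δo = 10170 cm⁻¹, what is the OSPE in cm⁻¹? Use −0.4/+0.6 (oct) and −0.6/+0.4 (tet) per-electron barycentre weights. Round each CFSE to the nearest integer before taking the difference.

Group 6 minus oxidation state +3 gives a d³ configuration for Cr³⁺.
Octahedral high-spin t2g^3 e_g^0: CFSE = -1.2 × 10170 = -12204 cm⁻¹.
In a tetrahedral site the filling is e^2 t2^1: CFSE(tet) = -0.8Δₜ = -0.8 × (4/9)(10170) = -3616 cm⁻¹.
OSPE = CFSE(oct) − CFSE(tet) = -12204 − (-3616) = -8588 cm⁻¹.

-8588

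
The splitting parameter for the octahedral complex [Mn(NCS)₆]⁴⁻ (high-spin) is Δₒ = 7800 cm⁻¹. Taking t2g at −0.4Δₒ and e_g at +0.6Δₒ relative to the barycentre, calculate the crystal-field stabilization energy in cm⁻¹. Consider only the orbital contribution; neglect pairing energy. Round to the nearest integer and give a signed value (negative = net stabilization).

0

Each NCS⁻ contributes -1; 6 × (-1) = -6. With overall charge -4, Mn is in the +2 oxidation state.
Group 7 minus oxidation state +2 gives a d⁵ configuration for Mn²⁺.
Configuration: t2g^3 e_g^2.
The orbital stabilization is 0.0Δₒ = 0.0 × 7800 = 0 cm⁻¹.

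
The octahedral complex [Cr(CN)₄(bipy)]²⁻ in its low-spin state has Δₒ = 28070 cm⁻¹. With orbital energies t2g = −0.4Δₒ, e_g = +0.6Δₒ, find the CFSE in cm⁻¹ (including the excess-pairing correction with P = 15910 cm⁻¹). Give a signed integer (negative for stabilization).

-29002

Ligand charges: 4×(-1) from CN⁻ and 1×(+0) from bipy sum to -4; with overall charge -2, Cr is +2.
Group 6 minus oxidation state +2 gives a d⁴ configuration for Cr²⁺.
Electron filling gives t2g^4 e_g^0.
CFSE(orbital) = 4×(-0.4Δₒ) + 0×(0.6Δₒ) = -1.6Δₒ; with Δₒ = 28070 cm⁻¹ that is -44912 cm⁻¹.
Pairing penalty: 1 pair vs 0 in the high-spin reference → 1 extra × P = 15910 cm⁻¹.
Combining: -44912 + 15910 = -29002 cm⁻¹.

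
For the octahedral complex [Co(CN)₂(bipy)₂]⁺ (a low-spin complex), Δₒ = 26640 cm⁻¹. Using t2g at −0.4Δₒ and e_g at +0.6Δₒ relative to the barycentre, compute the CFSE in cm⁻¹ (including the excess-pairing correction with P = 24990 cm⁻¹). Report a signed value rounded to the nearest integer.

Ligand charges: 2×(-1) from CN⁻ and 2×(+0) from bipy sum to -2; with overall charge +1, Co is +3.
Co sits in group 9; removing 3 electrons leaves Co³⁺ with 9 − 3 = 6 d electrons.
Electron filling gives t2g^6 e_g^0.
CFSE(orbital) = 6×(-0.4Δₒ) + 0×(0.6Δₒ) = -2.4Δₒ; with Δₒ = 26640 cm⁻¹ that is -63936 cm⁻¹.
High-spin d⁶ would be t2g^4 e_g^2 with 1 pair; low-spin has 3, so 2 excess pairs cost +2P = +49980 cm⁻¹.
Net CFSE = -63936 + 49980 = -13956 cm⁻¹.

-13956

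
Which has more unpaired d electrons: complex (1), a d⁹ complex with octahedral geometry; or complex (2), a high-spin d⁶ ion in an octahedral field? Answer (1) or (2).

(1): t₂g⁶ eg³ → 1 unpaired.
(2): t2g^4 e_g^2 → 4 unpaired.
So (2) has more unpaired electrons.

(2)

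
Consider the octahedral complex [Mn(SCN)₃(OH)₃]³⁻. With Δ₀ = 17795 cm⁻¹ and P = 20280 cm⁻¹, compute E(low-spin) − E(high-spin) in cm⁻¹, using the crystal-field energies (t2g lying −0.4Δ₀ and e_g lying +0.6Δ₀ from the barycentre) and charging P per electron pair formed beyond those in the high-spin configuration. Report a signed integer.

2485

Ligand charges: 3×(-1) from SCN⁻ and 3×(-1) from OH⁻ sum to -6; with overall charge -3, Mn is +3.
Mn is in group 7, so Mn³⁺ is d⁴ (7 − 3 = 4).
High-spin d⁴ fills as t2g^3 e_g^1 with CFSE 3(−0.4) + 1(+0.6) = -0.6Δ₀ = -10677 cm⁻¹.
Low-spin t2g^4 e_g^0 gives -1.6Δ₀ = -28472 cm⁻¹, but forming 1 extra pair costs 1P = 20280 cm⁻¹, so E(LS) = -28472 + 20280 = -8192 cm⁻¹.
E(LS) − E(HS) = -8192 − (-10677) = 2485 cm⁻¹.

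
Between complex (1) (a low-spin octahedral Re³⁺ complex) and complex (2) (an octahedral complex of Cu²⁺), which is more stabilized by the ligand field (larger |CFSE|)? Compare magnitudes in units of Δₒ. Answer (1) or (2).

(1)

(1): Group 7 minus oxidation state +3 gives a d⁴ configuration for Re³⁺; t₂g⁴ eg⁰, CFSE = -1.6Δₒ.
(2): Cu²⁺: group 11, so d-count = 11 − 2 = 9; t₂g⁶ eg³, CFSE = -0.6Δₒ.
So (1) has the larger |CFSE|.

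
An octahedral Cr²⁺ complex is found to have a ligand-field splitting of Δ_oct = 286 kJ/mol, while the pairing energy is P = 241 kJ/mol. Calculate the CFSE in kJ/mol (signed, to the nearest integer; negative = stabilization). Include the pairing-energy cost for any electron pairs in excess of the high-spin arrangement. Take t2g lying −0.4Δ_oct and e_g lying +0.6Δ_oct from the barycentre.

Group 6 minus oxidation state +2 gives a d⁴ configuration for Cr²⁺.
Since Δ_oct = 286 kJ/mol > P = 241 kJ/mol, the complex adopts the low-spin configuration.
Configuration: t2g^4 e_g^0.
Orbital CFSE = -1.6Δ_oct = -1.6 × 286 = -458 kJ/mol.
Excess pairs vs high-spin: 1 − 0 = 1; pairing cost = +241 kJ/mol.
Net CFSE = -458 + 241 = -217 kJ/mol.

-217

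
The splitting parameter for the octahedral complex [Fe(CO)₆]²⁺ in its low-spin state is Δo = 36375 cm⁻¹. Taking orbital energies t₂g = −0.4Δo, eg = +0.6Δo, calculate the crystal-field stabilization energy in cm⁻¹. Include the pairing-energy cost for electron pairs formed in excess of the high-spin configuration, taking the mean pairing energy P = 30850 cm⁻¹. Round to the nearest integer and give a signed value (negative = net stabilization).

CO is neutral, so the +2 overall charge sits on Fe: oxidation state +2.
Fe is in group 8, so Fe²⁺ is d⁶ (8 − 2 = 6).
Configuration: t₂g⁶ eg⁰.
CFSE(orbital) = 6×(-0.4Δo) + 0×(0.6Δo) = -2.4Δo; with Δo = 36375 cm⁻¹ that is -87300 cm⁻¹.
High-spin d⁶ would be t₂g⁴ eg² with 1 pair; low-spin has 3, so 2 excess pairs cost +2P = +61700 cm⁻¹.
Overall CFSE = -87300 + 61700 = -25600 cm⁻¹.

-25600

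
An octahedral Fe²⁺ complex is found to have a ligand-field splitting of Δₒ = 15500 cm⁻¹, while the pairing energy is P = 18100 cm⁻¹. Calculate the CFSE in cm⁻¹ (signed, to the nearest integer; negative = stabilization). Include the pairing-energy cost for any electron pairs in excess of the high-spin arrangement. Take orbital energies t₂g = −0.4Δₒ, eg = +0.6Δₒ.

-6200

Fe sits in group 8; removing 2 electrons leaves Fe²⁺ with 8 − 2 = 6 d electrons.
With Δₒ < P the complex is high-spin.
Configuration: t₂g⁴ eg².
Orbital CFSE = -0.4Δₒ = -0.4 × 15500 = -6200 cm⁻¹.
High-spin has no excess pairs, so no pairing correction applies.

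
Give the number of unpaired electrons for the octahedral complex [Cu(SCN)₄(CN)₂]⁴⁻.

1

Ligand charges: 4×(-1) from SCN⁻ and 2×(-1) from CN⁻ sum to -6; with overall charge -4, Cu is +2.
Cu sits in group 11; removing 2 electrons leaves Cu²⁺ with 11 − 2 = 9 d electrons.
Configuration: t2g^6 e_g^3, giving 1 unpaired electron.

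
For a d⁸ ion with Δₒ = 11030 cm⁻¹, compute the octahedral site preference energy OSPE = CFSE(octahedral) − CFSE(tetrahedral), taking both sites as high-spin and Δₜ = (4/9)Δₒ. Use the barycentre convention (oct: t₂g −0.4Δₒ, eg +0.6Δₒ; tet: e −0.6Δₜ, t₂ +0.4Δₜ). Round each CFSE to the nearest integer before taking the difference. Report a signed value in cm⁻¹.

Octahedral high-spin t₂g⁶ eg²: CFSE = -1.2 × 11030 = -13236 cm⁻¹.
Tetrahedral e⁴ t₂⁴ gives -0.8Δₜ = -0.8 × (4/9) × 11030 = -3922 cm⁻¹.
OSPE = -13236 − (-3922) = -9314 cm⁻¹.

-9314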